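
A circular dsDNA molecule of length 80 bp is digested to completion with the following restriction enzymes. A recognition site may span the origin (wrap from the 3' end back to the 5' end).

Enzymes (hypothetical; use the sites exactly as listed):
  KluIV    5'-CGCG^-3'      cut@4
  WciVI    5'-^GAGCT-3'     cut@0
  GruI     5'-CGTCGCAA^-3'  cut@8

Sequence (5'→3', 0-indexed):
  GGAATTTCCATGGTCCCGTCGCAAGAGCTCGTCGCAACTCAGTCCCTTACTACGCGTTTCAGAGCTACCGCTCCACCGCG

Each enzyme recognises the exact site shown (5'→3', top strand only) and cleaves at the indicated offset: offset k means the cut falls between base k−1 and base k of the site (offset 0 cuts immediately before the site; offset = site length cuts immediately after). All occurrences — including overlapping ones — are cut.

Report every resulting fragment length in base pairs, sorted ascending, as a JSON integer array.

Scan for sites:
  KluIV (CGCG, off=4): starts [52, 76] → cuts [0, 56]
  WciVI (GAGCT, off=0): starts [24, 61] → cuts [24, 61]
  GruI (CGTCGCAA, off=8): starts [16, 29] → cuts [24, 37]

All cut coordinates (distinct, sorted): [0, 24, 37, 56, 61]

Fragment lengths:
  0→24: 24 bp
  24→37: 13 bp
  37→56: 19 bp
  56→61: 5 bp
  61→0 (wrap): 80-61+0 = 19 bp

[5,13,19,19,24]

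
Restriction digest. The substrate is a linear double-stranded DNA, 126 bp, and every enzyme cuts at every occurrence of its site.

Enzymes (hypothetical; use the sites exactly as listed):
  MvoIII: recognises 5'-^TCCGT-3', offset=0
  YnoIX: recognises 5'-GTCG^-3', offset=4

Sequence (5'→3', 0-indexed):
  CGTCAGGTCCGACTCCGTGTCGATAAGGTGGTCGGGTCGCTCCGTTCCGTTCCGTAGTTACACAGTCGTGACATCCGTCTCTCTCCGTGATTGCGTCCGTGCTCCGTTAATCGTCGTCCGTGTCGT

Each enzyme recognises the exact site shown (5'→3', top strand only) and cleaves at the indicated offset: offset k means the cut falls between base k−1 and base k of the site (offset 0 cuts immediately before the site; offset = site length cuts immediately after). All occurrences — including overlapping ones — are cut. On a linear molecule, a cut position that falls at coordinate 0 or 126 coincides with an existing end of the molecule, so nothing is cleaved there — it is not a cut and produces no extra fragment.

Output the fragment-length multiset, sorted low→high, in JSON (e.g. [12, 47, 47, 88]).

Scan for sites:
  MvoIII TCCGT/0: at [13, 40, 45, 50, 73, 83, 95, 102, 116] ⇒ [13, 40, 45, 50, 73, 83, 95, 102, 116]
  YnoIX GTCG/4: at [18, 30, 35, 64, 112, 121] ⇒ [22, 34, 39, 68, 116, 125]

Pooled cuts: [13, 22, 34, 39, 40, 45, 50, 68, 73, 83, 95, 102, 116, 125]

Fragments:
  [0,13): 13 bp
  [13,22): 9 bp
  [22,34): 12 bp
  [34,39): 5 bp
  [39,40): 1 bp
  [40,45): 5 bp
  [45,50): 5 bp
  [50,68): 18 bp
  [68,73): 5 bp
  [73,83): 10 bp
  [83,95): 12 bp
  [95,102): 7 bp
  [102,116): 14 bp
  [116,125): 9 bp
  [125,126): 1 bp

[1,1,5,5,5,5,7,9,9,10,12,12,13,14,18]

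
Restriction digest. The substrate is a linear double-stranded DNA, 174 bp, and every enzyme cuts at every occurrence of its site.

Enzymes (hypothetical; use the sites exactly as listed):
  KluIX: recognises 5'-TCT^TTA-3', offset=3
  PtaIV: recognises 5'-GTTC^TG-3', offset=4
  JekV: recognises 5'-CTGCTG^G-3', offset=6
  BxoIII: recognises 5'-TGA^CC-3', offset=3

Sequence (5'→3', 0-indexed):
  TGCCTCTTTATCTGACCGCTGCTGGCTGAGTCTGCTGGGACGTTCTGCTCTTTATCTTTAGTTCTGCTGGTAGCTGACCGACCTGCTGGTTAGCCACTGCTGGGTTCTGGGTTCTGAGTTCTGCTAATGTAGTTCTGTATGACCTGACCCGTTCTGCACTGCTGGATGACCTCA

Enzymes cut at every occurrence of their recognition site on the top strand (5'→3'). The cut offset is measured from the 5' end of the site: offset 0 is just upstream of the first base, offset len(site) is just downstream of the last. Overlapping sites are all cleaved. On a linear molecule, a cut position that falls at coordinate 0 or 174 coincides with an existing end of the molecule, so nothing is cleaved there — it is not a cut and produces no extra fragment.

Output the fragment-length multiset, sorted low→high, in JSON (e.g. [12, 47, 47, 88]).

Site scan:
  KluIX TCTTTA/3: at [4, 48, 54] ⇒ [7, 51, 57]
  PtaIV GTTCTG/4: at [41, 60, 103, 110, 117, 131, 150] ⇒ [45, 64, 107, 114, 121, 135, 154]
  JekV CTGCTGG/6: at [18, 31, 63, 82, 96, 158] ⇒ [24, 37, 69, 88, 102, 164]
  BxoIII TGACC/3: at [12, 74, 139, 144, 166] ⇒ [15, 77, 142, 147, 169]

Pooled cuts: [7, 15, 24, 37, 45, 51, 57, 64, 69, 77, 88, 102, 107, 114, 121, 135, 142, 147, 154, 164, 169]

Fragment lengths:
  [0,7): 7 bp
  [7,15): 8 bp
  [15,24): 9 bp
  [24,37): 13 bp
  [37,45): 8 bp
  [45,51): 6 bp
  [51,57): 6 bp
  [57,64): 7 bp
  [64,69): 5 bp
  [69,77): 8 bp
  [77,88): 11 bp
  [88,102): 14 bp
  [102,107): 5 bp
  [107,114): 7 bp
  [114,121): 7 bp
  [121,135): 14 bp
  [135,142): 7 bp
  [142,147): 5 bp
  [147,154): 7 bp
  [154,164): 10 bp
  [164,169): 5 bp
  [169,174): 5 bp

[5,5,5,5,5,6,6,7,7,7,7,7,7,8,8,8,9,10,11,13,14,14]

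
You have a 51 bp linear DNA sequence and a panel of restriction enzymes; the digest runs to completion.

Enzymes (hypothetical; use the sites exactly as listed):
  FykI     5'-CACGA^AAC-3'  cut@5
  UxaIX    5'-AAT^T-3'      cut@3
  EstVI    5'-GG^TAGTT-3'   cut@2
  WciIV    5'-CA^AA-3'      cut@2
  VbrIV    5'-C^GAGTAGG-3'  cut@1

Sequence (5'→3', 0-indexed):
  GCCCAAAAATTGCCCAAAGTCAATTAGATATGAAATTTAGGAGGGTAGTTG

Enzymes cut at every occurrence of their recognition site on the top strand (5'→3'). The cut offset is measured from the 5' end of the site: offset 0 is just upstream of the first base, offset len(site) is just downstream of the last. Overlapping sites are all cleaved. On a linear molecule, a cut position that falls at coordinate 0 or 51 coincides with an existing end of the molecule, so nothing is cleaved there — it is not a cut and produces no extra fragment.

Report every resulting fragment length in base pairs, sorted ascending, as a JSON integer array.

Scan for sites:
  FykI (CACGAAAC, off=5): no sites
  UxaIX (AATT, off=3): starts [7, 21, 33] → cuts [10, 24, 36]
  EstVI (GGTAGTT, off=2): starts [43] → cuts [45]
  WciIV (CAAA, off=2): starts [3, 14] → cuts [5, 16]
  VbrIV (CGAGTAGG, off=1): no sites

Pooled cuts: [5, 10, 16, 24, 36, 45]

Fragments:
  [0,5): 5 bp
  [5,10): 5 bp
  [10,16): 6 bp
  [16,24): 8 bp
  [24,36): 12 bp
  [36,45): 9 bp
  [45,51): 6 bp

[5,5,6,6,8,9,12]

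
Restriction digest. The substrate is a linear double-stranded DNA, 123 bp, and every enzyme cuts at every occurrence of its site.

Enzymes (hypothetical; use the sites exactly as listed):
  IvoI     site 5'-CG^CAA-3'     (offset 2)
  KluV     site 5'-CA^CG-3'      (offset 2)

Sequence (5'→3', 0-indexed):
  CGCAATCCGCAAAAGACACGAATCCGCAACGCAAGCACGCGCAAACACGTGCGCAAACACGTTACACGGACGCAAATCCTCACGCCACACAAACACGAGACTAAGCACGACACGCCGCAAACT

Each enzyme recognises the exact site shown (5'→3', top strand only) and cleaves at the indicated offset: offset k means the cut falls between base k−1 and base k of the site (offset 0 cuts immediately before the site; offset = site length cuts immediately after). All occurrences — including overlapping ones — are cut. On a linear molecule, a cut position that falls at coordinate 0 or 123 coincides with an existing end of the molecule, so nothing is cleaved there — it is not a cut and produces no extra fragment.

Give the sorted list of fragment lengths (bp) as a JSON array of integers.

Scan for sites:
  IvoI CGCAA/2: at [0, 7, 24, 29, 39, 51, 70, 115] ⇒ [2, 9, 26, 31, 41, 53, 72, 117]
  KluV CACG/2: at [16, 35, 45, 57, 64, 80, 93, 105, 110] ⇒ [18, 37, 47, 59, 66, 82, 95, 107, 112]

Pooled cuts: [2, 9, 18, 26, 31, 37, 41, 47, 53, 59, 66, 72, 82, 95, 107, 112, 117]

Fragments:
  [0,2): 2 bp
  [2,9): 7 bp
  [9,18): 9 bp
  [18,26): 8 bp
  [26,31): 5 bp
  [31,37): 6 bp
  [37,41): 4 bp
  [41,47): 6 bp
  [47,53): 6 bp
  [53,59): 6 bp
  [59,66): 7 bp
  [66,72): 6 bp
  [72,82): 10 bp
  [82,95): 13 bp
  [95,107): 12 bp
  [107,112): 5 bp
  [112,117): 5 bp
  [117,123): 6 bp

[2,4,5,5,5,6,6,6,6,6,6,7,7,8,9,10,12,13]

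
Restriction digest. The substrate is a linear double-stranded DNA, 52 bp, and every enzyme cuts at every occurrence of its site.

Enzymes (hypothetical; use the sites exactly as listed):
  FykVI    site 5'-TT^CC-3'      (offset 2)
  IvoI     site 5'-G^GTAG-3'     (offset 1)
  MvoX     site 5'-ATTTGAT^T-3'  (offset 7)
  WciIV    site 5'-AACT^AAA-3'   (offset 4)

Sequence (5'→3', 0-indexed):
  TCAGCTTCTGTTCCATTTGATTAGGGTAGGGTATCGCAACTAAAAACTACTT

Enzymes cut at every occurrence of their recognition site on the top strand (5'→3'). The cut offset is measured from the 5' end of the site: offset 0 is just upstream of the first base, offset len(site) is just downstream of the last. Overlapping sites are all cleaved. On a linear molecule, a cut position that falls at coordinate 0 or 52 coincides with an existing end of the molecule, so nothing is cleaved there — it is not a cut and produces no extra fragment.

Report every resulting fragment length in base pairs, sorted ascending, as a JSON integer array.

Per-enzyme occurrences:
  FykVI TTCC/2: at [10] ⇒ [12]
  IvoI GGTAG/1: at [24] ⇒ [25]
  MvoX ATTTGATT/7: at [14] ⇒ [21]
  WciIV AACTAAA/4: at [37] ⇒ [41]

All cut coordinates (distinct, sorted): [12, 21, 25, 41]

Fragment lengths:
  [0,12): 12 bp
  [12,21): 9 bp
  [21,25): 4 bp
  [25,41): 16 bp
  [41,52): 11 bp

[4,9,11,12,16]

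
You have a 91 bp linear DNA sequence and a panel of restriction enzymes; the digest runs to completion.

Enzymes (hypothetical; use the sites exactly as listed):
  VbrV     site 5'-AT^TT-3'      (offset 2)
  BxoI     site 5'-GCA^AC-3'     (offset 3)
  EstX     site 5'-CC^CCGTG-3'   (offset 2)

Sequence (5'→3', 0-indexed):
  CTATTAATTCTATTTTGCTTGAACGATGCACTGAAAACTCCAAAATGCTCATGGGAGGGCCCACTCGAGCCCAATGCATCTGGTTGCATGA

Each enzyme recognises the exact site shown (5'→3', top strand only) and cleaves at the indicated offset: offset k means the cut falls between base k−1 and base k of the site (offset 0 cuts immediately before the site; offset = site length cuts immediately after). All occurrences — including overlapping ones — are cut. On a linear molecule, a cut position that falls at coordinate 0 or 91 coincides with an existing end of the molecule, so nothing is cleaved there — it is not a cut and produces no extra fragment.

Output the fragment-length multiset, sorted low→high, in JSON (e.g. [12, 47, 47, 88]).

Scan for sites:
  VbrV ATTT/2: at [11] ⇒ [13]
  BxoI (GCAAC, off=3): no sites
  EstX (CCCCGTG, off=2): no sites

All cut coordinates (distinct, sorted): [13]

Fragment lengths:
  [0,13): 13 bp
  [13,91): 78 bp

[13,78]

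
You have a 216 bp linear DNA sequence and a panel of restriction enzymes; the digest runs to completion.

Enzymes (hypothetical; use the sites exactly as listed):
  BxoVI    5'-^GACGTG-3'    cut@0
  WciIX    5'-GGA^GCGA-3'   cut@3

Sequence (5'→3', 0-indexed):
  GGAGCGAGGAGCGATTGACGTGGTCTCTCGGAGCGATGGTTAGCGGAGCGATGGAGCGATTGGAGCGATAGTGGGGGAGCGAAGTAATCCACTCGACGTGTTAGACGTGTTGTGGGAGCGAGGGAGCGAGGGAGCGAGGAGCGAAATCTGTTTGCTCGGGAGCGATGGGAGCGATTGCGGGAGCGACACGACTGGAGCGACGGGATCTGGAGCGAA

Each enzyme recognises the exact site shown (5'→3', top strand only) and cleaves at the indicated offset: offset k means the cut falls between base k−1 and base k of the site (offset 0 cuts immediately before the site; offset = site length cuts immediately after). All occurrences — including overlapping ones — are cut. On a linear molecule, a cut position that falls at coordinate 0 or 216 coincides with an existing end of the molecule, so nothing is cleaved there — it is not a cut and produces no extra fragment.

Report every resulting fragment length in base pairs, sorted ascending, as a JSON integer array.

[3,5,6,7,7,8,8,8,9,9,9,12,14,14,14,15,15,16,16,21]

Scan for sites:
  BxoVI GACGTG/0: at [16, 94, 103] ⇒ [16, 94, 103]
  WciIX GGAGCGA/3: at [0, 7, 29, 44, 52, 61, 75, 114, 122, 130, 137, 158, 167, 179, 193, 208] ⇒ [3, 10, 32, 47, 55, 64, 78, 117, 125, 133, 140, 161, 170, 182, 196, 211]

All cut coordinates (distinct, sorted): [3, 10, 16, 32, 47, 55, 64, 78, 94, 103, 117, 125, 133, 140, 161, 170, 182, 196, 211]

Fragment lengths:
  [0,3): 3 bp
  [3,10): 7 bp
  [10,16): 6 bp
  [16,32): 16 bp
  [32,47): 15 bp
  [47,55): 8 bp
  [55,64): 9 bp
  [64,78): 14 bp
  [78,94): 16 bp
  [94,103): 9 bp
  [103,117): 14 bp
  [117,125): 8 bp
  [125,133): 8 bp
  [133,140): 7 bp
  [140,161): 21 bp
  [161,170): 9 bp
  [170,182): 12 bp
  [182,196): 14 bp
  [196,211): 15 bp
  [211,216): 5 bp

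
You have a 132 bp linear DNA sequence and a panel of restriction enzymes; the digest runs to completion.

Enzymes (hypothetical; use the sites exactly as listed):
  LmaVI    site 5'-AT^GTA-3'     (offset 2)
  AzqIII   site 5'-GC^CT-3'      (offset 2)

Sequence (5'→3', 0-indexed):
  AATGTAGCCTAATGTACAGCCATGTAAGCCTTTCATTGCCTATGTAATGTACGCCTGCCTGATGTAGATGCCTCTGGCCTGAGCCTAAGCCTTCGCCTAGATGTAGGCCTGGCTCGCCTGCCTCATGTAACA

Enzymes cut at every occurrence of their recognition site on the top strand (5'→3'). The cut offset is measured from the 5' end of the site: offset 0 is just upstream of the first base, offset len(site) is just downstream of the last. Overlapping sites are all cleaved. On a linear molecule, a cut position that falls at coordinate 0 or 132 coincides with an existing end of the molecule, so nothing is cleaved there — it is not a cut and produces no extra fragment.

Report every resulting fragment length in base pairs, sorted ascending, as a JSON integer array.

[3,4,4,4,5,5,5,5,5,6,6,6,6,6,6,6,6,7,8,9,10,10]

Per-enzyme occurrences:
  LmaVI (ATGTA, off=2): starts [1, 11, 21, 41, 46, 61, 100, 124] → cuts [3, 13, 23, 43, 48, 63, 102, 126]
  AzqIII (GCCT, off=2): starts [6, 27, 37, 52, 56, 69, 76, 82, 88, 94, 106, 115, 119] → cuts [8, 29, 39, 54, 58, 71, 78, 84, 90, 96, 108, 117, 121]

Pooled cuts: [3, 8, 13, 23, 29, 39, 43, 48, 54, 58, 63, 71, 78, 84, 90, 96, 102, 108, 117, 121, 126]

Fragments:
  [0,3): 3 bp
  [3,8): 5 bp
  [8,13): 5 bp
  [13,23): 10 bp
  [23,29): 6 bp
  [29,39): 10 bp
  [39,43): 4 bp
  [43,48): 5 bp
  [48,54): 6 bp
  [54,58): 4 bp
  [58,63): 5 bp
  [63,71): 8 bp
  [71,78): 7 bp
  [78,84): 6 bp
  [84,90): 6 bp
  [90,96): 6 bp
  [96,102): 6 bp
  [102,108): 6 bp
  [108,117): 9 bp
  [117,121): 4 bp
  [121,126): 5 bp
  [126,132): 6 bp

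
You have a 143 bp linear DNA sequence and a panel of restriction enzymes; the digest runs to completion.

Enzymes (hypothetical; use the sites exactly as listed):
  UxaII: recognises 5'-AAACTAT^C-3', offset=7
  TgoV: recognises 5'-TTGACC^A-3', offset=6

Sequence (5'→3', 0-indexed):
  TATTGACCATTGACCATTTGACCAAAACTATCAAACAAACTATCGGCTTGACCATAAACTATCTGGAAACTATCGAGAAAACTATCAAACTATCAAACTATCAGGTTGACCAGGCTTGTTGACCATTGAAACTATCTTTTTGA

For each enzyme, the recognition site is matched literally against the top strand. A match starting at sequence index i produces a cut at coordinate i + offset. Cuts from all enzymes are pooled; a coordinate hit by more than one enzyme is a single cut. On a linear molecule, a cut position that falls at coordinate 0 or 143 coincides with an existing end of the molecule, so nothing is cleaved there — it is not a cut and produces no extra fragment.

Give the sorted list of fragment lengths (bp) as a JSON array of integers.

Per-enzyme occurrences:
  UxaII (AAACTATC, off=7): starts [24, 36, 55, 66, 78, 86, 94, 128] → cuts [31, 43, 62, 73, 85, 93, 101, 135]
  TgoV (TTGACCA, off=6): starts [2, 9, 17, 47, 105, 118] → cuts [8, 15, 23, 53, 111, 124]

Pooled cuts: [8, 15, 23, 31, 43, 53, 62, 73, 85, 93, 101, 111, 124, 135]

Fragment lengths:
  [0,8): 8 bp
  [8,15): 7 bp
  [15,23): 8 bp
  [23,31): 8 bp
  [31,43): 12 bp
  [43,53): 10 bp
  [53,62): 9 bp
  [62,73): 11 bp
  [73,85): 12 bp
  [85,93): 8 bp
  [93,101): 8 bp
  [101,111): 10 bp
  [111,124): 13 bp
  [124,135): 11 bp
  [135,143): 8 bp

[7,8,8,8,8,8,8,9,10,10,11,11,12,12,13]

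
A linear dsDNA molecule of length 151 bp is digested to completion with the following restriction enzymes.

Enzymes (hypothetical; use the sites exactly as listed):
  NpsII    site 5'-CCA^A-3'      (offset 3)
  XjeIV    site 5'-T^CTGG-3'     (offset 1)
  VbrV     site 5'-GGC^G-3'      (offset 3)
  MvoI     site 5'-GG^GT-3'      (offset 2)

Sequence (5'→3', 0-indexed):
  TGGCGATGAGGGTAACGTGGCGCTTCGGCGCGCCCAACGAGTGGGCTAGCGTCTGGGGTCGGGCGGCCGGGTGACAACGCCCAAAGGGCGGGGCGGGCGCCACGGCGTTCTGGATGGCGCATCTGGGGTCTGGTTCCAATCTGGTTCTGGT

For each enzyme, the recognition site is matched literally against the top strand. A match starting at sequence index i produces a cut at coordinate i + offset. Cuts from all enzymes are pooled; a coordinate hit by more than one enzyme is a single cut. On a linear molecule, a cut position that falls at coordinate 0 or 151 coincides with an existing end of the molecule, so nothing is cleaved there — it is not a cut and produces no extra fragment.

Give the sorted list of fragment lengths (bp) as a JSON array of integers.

[2,2,3,4,4,4,5,5,5,5,6,6,6,7,7,7,8,8,9,9,10,13,16]

Per-enzyme occurrences:
  NpsII (CCAA, off=3): starts [33, 80, 135] → cuts [36, 83, 138]
  XjeIV (TCTGG, off=1): starts [51, 108, 121, 128, 139, 145] → cuts [52, 109, 122, 129, 140, 146]
  VbrV (GGCG, off=3): starts [1, 18, 26, 61, 86, 91, 95, 103, 115] → cuts [4, 21, 29, 64, 89, 94, 98, 106, 118]
  MvoI (GGGT, off=2): starts [9, 55, 68, 125] → cuts [11, 57, 70, 127]

All cut coordinates (distinct, sorted): [4, 11, 21, 29, 36, 52, 57, 64, 70, 83, 89, 94, 98, 106, 109, 118, 122, 127, 129, 138, 140, 146]

Fragments:
  [0,4): 4 bp
  [4,11): 7 bp
  [11,21): 10 bp
  [21,29): 8 bp
  [29,36): 7 bp
  [36,52): 16 bp
  [52,57): 5 bp
  [57,64): 7 bp
  [64,70): 6 bp
  [70,83): 13 bp
  [83,89): 6 bp
  [89,94): 5 bp
  [94,98): 4 bp
  [98,106): 8 bp
  [106,109): 3 bp
  [109,118): 9 bp
  [118,122): 4 bp
  [122,127): 5 bp
  [127,129): 2 bp
  [129,138): 9 bp
  [138,140): 2 bp
  [140,146): 6 bp
  [146,151): 5 bp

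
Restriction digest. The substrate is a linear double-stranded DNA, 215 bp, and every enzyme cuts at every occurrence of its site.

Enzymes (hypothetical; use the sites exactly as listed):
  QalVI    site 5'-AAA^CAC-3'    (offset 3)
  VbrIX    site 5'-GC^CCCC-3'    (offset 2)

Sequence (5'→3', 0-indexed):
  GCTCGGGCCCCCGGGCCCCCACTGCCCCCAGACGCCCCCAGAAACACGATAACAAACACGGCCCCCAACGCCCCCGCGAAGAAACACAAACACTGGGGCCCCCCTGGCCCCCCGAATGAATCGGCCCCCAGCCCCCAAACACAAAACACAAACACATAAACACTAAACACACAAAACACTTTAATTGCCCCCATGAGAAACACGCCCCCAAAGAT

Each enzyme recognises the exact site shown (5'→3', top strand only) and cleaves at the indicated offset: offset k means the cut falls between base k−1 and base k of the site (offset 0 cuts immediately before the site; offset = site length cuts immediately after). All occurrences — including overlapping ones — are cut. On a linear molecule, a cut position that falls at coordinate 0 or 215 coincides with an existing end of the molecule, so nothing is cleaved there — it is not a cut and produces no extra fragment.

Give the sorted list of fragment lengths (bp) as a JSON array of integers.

Per-enzyme occurrences:
  QalVI (AAACAC, off=3): starts [41, 53, 81, 87, 136, 143, 149, 157, 164, 173, 197] → cuts [44, 56, 84, 90, 139, 146, 152, 160, 167, 176, 200]
  VbrIX (GCCCCC, off=2): starts [6, 14, 23, 33, 60, 69, 97, 106, 123, 130, 186, 203] → cuts [8, 16, 25, 35, 62, 71, 99, 108, 125, 132, 188, 205]

Pooled cuts: [8, 16, 25, 35, 44, 56, 62, 71, 84, 90, 99, 108, 125, 132, 139, 146, 152, 160, 167, 176, 188, 200, 205]

Fragment lengths:
  [0,8): 8 bp
  [8,16): 8 bp
  [16,25): 9 bp
  [25,35): 10 bp
  [35,44): 9 bp
  [44,56): 12 bp
  [56,62): 6 bp
  [62,71): 9 bp
  [71,84): 13 bp
  [84,90): 6 bp
  [90,99): 9 bp
  [99,108): 9 bp
  [108,125): 17 bp
  [125,132): 7 bp
  [132,139): 7 bp
  [139,146): 7 bp
  [146,152): 6 bp
  [152,160): 8 bp
  [160,167): 7 bp
  [167,176): 9 bp
  [176,188): 12 bp
  [188,200): 12 bp
  [200,205): 5 bp
  [205,215): 10 bp

[5,6,6,6,7,7,7,7,8,8,8,9,9,9,9,9,9,10,10,12,12,12,13,17]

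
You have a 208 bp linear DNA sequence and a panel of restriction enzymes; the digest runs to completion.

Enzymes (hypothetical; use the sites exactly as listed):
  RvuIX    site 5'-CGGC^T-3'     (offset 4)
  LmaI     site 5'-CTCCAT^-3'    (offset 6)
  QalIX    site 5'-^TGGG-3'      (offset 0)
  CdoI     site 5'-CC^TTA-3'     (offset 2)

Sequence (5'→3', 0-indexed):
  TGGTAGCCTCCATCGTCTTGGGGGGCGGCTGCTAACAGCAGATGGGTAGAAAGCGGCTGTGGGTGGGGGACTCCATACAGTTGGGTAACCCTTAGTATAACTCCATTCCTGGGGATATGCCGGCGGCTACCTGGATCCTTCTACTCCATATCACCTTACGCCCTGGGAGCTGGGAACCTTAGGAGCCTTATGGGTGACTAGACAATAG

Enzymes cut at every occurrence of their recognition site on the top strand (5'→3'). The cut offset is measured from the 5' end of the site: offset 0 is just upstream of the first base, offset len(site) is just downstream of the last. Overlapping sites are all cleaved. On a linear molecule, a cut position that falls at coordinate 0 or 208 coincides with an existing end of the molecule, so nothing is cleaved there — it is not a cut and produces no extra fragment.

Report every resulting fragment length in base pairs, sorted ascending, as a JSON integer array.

Scan for sites:
  RvuIX CGGCT/4: at [25, 53, 123] ⇒ [29, 57, 127]
  LmaI CTCCAT/6: at [7, 70, 100, 143] ⇒ [13, 76, 106, 149]
  QalIX TGGG/0: at [18, 42, 59, 63, 81, 109, 163, 170, 190] ⇒ [18, 42, 59, 63, 81, 109, 163, 170, 190]
  CdoI CCTTA/2: at [89, 153, 176, 185] ⇒ [91, 155, 178, 187]

Pooled cuts: [13, 18, 29, 42, 57, 59, 63, 76, 81, 91, 106, 109, 127, 149, 155, 163, 170, 178, 187, 190]

Fragment lengths:
  [0,13): 13 bp
  [13,18): 5 bp
  [18,29): 11 bp
  [29,42): 13 bp
  [42,57): 15 bp
  [57,59): 2 bp
  [59,63): 4 bp
  [63,76): 13 bp
  [76,81): 5 bp
  [81,91): 10 bp
  [91,106): 15 bp
  [106,109): 3 bp
  [109,127): 18 bp
  [127,149): 22 bp
  [149,155): 6 bp
  [155,163): 8 bp
  [163,170): 7 bp
  [170,178): 8 bp
  [178,187): 9 bp
  [187,190): 3 bp
  [190,208): 18 bp

[2,3,3,4,5,5,6,7,8,8,9,10,11,13,13,13,15,15,18,18,22]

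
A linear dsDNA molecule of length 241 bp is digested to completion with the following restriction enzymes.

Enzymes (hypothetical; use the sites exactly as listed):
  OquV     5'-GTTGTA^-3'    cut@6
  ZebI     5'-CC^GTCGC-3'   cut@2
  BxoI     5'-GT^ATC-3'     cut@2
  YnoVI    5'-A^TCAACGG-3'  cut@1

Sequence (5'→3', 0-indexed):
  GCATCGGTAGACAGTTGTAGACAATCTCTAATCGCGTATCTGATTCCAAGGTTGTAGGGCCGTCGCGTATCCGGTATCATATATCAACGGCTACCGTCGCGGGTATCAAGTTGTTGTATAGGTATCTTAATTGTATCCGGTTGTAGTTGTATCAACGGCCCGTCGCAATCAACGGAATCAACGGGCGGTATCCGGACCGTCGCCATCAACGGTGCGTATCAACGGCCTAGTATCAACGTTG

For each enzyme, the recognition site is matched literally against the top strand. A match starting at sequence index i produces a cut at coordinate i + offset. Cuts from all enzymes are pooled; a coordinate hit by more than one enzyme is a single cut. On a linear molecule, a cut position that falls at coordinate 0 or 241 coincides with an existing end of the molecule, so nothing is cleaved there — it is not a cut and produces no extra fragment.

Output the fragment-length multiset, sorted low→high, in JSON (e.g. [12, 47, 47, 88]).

[1,1,5,5,5,7,7,7,7,8,9,9,9,10,10,11,11,12,12,12,13,14,18,19,19]

Scan for sites:
  OquV (GTTGTA, off=6): starts [13, 50, 112, 139, 145] → cuts [19, 56, 118, 145, 151]
  ZebI (CCGTCGC, off=2): starts [59, 93, 159, 196] → cuts [61, 95, 161, 198]
  BxoI (GTATC, off=2): starts [35, 66, 73, 102, 121, 132, 148, 187, 215, 229] → cuts [37, 68, 75, 104, 123, 134, 150, 189, 217, 231]
  YnoVI (ATCAACGG, off=1): starts [82, 150, 167, 176, 204, 217] → cuts [83, 151, 168, 177, 205, 218]

All cut coordinates (distinct, sorted): [19, 37, 56, 61, 68, 75, 83, 95, 104, 118, 123, 134, 145, 150, 151, 161, 168, 177, 189, 198, 205, 217, 218, 231]

Fragments:
  [0,19): 19 bp
  [19,37): 18 bp
  [37,56): 19 bp
  [56,61): 5 bp
  [61,68): 7 bp
  [68,75): 7 bp
  [75,83): 8 bp
  [83,95): 12 bp
  [95,104): 9 bp
  [104,118): 14 bp
  [118,123): 5 bp
  [123,134): 11 bp
  [134,145): 11 bp
  [145,150): 5 bp
  [150,151): 1 bp
  [151,161): 10 bp
  [161,168): 7 bp
  [168,177): 9 bp
  [177,189): 12 bp
  [189,198): 9 bp
  [198,205): 7 bp
  [205,217): 12 bp
  [217,218): 1 bp
  [218,231): 13 bp
  [231,241): 10 bp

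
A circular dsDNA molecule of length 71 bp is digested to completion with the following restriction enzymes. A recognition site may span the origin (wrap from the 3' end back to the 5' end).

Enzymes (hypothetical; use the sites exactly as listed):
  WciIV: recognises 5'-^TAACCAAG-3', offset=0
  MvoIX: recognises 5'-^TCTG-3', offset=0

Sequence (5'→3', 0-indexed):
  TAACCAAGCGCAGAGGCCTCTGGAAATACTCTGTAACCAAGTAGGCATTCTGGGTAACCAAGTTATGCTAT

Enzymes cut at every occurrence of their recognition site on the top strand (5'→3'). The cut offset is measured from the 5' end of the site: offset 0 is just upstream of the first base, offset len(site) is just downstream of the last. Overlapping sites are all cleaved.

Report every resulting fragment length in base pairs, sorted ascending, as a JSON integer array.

Site scan:
  WciIV TAACCAAG/0: at [0, 33, 54] ⇒ [0, 33, 54]
  MvoIX TCTG/0: at [18, 29, 48] ⇒ [18, 29, 48]

Pooled cuts: [0, 18, 29, 33, 48, 54]

Fragments:
  0→18: 18 bp
  18→29: 11 bp
  29→33: 4 bp
  33→48: 15 bp
  48→54: 6 bp
  54→0 (wrap): 71-54+0 = 17 bp

[4,6,11,15,17,18]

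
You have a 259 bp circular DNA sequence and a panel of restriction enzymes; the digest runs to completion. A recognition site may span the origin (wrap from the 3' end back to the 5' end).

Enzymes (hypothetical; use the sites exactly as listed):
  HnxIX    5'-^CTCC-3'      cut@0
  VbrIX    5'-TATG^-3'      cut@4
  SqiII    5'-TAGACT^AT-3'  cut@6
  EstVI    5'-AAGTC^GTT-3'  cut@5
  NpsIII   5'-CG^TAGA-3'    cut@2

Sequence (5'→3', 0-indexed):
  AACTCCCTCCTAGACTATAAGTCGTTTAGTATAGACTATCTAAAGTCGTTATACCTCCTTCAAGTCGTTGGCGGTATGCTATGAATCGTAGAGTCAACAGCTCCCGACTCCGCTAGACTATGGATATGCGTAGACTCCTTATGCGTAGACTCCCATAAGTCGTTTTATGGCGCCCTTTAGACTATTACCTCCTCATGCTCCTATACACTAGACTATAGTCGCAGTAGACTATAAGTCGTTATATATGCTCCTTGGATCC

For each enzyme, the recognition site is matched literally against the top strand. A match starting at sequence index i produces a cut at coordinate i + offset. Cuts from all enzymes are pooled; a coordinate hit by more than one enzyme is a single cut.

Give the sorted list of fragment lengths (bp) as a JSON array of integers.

Scan for sites:
  HnxIX CTCC/0: at [2, 6, 54, 100, 107, 134, 149, 188, 197, 247] ⇒ [2, 6, 54, 100, 107, 134, 149, 188, 197, 247]
  VbrIX TATG/4: at [74, 79, 118, 124, 139, 165, 243] ⇒ [78, 83, 122, 128, 143, 169, 247]
  SqiII TAGACTAT/6: at [10, 31, 113, 177, 208, 224] ⇒ [16, 37, 119, 183, 214, 230]
  EstVI AAGTCGTT/5: at [18, 42, 61, 156, 232] ⇒ [23, 47, 66, 161, 237]
  NpsIII CGTAGA/2: at [86, 128, 143] ⇒ [88, 130, 145]

Pooled cuts: [2, 6, 16, 23, 37, 47, 54, 66, 78, 83, 88, 100, 107, 119, 122, 128, 130, 134, 143, 145, 149, 161, 169, 183, 188, 197, 214, 230, 237, 247]

Fragment lengths:
  2→6: 4 bp
  6→16: 10 bp
  16→23: 7 bp
  23→37: 14 bp
  37→47: 10 bp
  47→54: 7 bp
  54→66: 12 bp
  66→78: 12 bp
  78→83: 5 bp
  83→88: 5 bp
  88→100: 12 bp
  100→107: 7 bp
  107→119: 12 bp
  119→122: 3 bp
  122→128: 6 bp
  128→130: 2 bp
  130→134: 4 bp
  134→143: 9 bp
  143→145: 2 bp
  145→149: 4 bp
  149→161: 12 bp
  161→169: 8 bp
  169→183: 14 bp
  183→188: 5 bp
  188→197: 9 bp
  197→214: 17 bp
  214→230: 16 bp
  230→237: 7 bp
  237→247: 10 bp
  247→2 (wrap): 259-247+2 = 14 bp

[2,2,3,4,4,4,5,5,5,6,7,7,7,7,8,9,9,10,10,10,12,12,12,12,12,14,14,14,16,17]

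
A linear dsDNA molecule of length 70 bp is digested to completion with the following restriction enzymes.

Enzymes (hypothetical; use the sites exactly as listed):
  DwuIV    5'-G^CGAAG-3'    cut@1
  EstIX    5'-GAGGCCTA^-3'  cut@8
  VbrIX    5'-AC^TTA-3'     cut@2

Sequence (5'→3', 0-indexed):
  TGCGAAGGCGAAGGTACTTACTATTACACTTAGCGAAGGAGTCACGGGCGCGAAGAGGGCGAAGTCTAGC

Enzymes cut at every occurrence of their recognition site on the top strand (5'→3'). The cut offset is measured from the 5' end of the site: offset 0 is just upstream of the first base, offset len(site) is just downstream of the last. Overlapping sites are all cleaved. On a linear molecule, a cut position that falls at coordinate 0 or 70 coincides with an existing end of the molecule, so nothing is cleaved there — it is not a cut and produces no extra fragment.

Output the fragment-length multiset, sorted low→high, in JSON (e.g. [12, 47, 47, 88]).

Per-enzyme occurrences:
  DwuIV GCGAAG/1: at [1, 7, 32, 49, 58] ⇒ [2, 8, 33, 50, 59]
  EstIX (GAGGCCTA, off=8): no sites
  VbrIX ACTTA/2: at [15, 27] ⇒ [17, 29]

All cut coordinates (distinct, sorted): [2, 8, 17, 29, 33, 50, 59]

Fragment lengths:
  [0,2): 2 bp
  [2,8): 6 bp
  [8,17): 9 bp
  [17,29): 12 bp
  [29,33): 4 bp
  [33,50): 17 bp
  [50,59): 9 bp
  [59,70): 11 bp

[2,4,6,9,9,11,12,17]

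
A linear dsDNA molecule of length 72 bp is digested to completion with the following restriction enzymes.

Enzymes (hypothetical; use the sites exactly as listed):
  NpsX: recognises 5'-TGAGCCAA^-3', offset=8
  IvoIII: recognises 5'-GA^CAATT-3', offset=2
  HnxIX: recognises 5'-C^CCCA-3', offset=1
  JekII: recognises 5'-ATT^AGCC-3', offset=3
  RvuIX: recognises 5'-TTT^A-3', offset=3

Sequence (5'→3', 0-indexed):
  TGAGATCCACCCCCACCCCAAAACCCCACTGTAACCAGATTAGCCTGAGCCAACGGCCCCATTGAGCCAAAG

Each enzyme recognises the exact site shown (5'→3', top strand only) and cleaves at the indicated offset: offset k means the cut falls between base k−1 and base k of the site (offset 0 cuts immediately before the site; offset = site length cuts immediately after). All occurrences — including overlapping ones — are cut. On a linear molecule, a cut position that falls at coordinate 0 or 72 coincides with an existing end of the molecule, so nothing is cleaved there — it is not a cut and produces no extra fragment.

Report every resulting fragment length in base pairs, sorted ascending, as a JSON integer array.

[2,4,5,8,11,12,13,17]

Per-enzyme occurrences:
  NpsX (TGAGCCAA, off=8): starts [45, 62] → cuts [53, 70]
  IvoIII (GACAATT, off=2): no sites
  HnxIX (CCCCA, off=1): starts [10, 15, 23, 56] → cuts [11, 16, 24, 57]
  JekII (ATTAGCC, off=3): starts [38] → cuts [41]
  RvuIX (TTTA, off=3): no sites

Pooled cuts: [11, 16, 24, 41, 53, 57, 70]

Fragment lengths:
  [0,11): 11 bp
  [11,16): 5 bp
  [16,24): 8 bp
  [24,41): 17 bp
  [41,53): 12 bp
  [53,57): 4 bp
  [57,70): 13 bp
  [70,72): 2 bp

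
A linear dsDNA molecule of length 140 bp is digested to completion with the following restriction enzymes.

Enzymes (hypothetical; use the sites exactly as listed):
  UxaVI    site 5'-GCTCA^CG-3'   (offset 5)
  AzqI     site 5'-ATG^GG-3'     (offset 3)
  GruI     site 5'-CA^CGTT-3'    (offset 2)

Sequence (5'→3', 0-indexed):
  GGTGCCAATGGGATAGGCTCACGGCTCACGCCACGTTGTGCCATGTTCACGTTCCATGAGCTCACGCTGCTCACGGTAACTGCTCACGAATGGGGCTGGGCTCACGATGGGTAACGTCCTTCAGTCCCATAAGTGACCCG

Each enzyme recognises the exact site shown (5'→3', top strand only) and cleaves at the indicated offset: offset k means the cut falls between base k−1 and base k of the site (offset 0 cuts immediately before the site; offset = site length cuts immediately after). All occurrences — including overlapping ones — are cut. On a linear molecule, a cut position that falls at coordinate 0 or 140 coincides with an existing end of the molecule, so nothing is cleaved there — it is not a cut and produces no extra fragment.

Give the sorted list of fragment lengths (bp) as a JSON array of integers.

Per-enzyme occurrences:
  UxaVI (GCTCACG, off=5): starts [16, 23, 59, 68, 81, 99] → cuts [21, 28, 64, 73, 86, 104]
  AzqI (ATGGG, off=3): starts [7, 89, 106] → cuts [10, 92, 109]
  GruI (CACGTT, off=2): starts [31, 47] → cuts [33, 49]

All cut coordinates (distinct, sorted): [10, 21, 28, 33, 49, 64, 73, 86, 92, 104, 109]

Fragment lengths:
  [0,10): 10 bp
  [10,21): 11 bp
  [21,28): 7 bp
  [28,33): 5 bp
  [33,49): 16 bp
  [49,64): 15 bp
  [64,73): 9 bp
  [73,86): 13 bp
  [86,92): 6 bp
  [92,104): 12 bp
  [104,109): 5 bp
  [109,140): 31 bp

[5,5,6,7,9,10,11,12,13,15,16,31]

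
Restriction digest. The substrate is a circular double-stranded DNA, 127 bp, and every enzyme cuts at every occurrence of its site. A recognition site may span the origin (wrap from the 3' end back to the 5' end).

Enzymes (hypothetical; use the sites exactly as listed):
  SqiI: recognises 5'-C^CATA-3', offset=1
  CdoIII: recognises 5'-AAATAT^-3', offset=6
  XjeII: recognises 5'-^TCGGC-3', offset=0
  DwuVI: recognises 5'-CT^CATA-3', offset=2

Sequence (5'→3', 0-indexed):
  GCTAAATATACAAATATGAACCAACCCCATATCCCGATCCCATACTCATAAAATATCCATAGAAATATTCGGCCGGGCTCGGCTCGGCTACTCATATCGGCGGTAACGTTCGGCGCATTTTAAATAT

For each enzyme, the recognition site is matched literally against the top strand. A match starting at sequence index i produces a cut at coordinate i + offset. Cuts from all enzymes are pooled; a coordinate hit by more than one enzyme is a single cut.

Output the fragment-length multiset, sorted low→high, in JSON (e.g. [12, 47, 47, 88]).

[1,4,5,6,8,9,9,10,10,10,11,13,13,18]

Site scan:
  SqiI CCATA/1: at [26, 39, 56] ⇒ [27, 40, 57]
  CdoIII AAATAT/6: at [3, 11, 50, 62, 121] ⇒ [0, 9, 17, 56, 68]
  XjeII TCGGC/0: at [68, 78, 83, 96, 109] ⇒ [68, 78, 83, 96, 109]
  DwuVI CTCATA/2: at [44, 90] ⇒ [46, 92]

Pooled cuts: [0, 9, 17, 27, 40, 46, 56, 57, 68, 78, 83, 92, 96, 109]

Fragments:
  0→9: 9 bp
  9→17: 8 bp
  17→27: 10 bp
  27→40: 13 bp
  40→46: 6 bp
  46→56: 10 bp
  56→57: 1 bp
  57→68: 11 bp
  68→78: 10 bp
  78→83: 5 bp
  83→92: 9 bp
  92→96: 4 bp
  96→109: 13 bp
  109→0 (wrap): 127-109+0 = 18 bp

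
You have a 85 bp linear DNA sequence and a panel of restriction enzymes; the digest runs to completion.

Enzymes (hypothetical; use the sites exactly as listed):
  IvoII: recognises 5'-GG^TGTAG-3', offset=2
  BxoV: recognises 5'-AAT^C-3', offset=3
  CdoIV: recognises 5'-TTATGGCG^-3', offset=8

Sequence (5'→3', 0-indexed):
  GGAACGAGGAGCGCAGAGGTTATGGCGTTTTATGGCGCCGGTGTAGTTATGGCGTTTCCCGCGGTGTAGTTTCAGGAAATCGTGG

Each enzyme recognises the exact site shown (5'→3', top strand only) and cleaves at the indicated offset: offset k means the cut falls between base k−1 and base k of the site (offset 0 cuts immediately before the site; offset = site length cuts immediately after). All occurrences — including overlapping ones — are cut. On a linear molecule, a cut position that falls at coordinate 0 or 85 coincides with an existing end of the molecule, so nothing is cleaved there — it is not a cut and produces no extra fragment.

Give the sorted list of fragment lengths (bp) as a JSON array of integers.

Site scan:
  IvoII (GGTGTAG, off=2): starts [39, 62] → cuts [41, 64]
  BxoV (AATC, off=3): starts [77] → cuts [80]
  CdoIV (TTATGGCG, off=8): starts [19, 29, 46] → cuts [27, 37, 54]

Pooled cuts: [27, 37, 41, 54, 64, 80]

Fragment lengths:
  [0,27): 27 bp
  [27,37): 10 bp
  [37,41): 4 bp
  [41,54): 13 bp
  [54,64): 10 bp
  [64,80): 16 bp
  [80,85): 5 bp

[4,5,10,10,13,16,27]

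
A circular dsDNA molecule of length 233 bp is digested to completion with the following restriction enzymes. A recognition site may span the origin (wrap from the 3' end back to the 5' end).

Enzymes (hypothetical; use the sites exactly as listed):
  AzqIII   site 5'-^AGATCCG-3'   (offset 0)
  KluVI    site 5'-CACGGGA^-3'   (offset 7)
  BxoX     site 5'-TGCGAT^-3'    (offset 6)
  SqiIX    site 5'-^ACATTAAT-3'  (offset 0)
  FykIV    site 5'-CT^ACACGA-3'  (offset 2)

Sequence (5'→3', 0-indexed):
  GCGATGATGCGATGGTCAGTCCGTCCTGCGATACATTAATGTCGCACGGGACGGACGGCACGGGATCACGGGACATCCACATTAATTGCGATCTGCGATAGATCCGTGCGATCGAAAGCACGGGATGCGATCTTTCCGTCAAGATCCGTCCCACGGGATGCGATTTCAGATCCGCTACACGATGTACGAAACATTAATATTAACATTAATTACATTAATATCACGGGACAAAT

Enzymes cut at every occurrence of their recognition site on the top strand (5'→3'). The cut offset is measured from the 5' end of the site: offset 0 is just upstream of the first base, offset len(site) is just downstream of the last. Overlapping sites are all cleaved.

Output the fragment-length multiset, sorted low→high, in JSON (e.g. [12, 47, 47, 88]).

Scan for sites:
  AzqIII AGATCCG/0: at [99, 141, 167] ⇒ [99, 141, 167]
  KluVI CACGGGA/7: at [44, 58, 66, 118, 151, 221] ⇒ [51, 65, 73, 125, 158, 228]
  BxoX TGCGAT/6: at [7, 26, 86, 93, 106, 125, 158, 232] ⇒ [5, 13, 32, 92, 99, 112, 131, 164]
  SqiIX ACATTAAT/0: at [32, 78, 190, 202, 211] ⇒ [32, 78, 190, 202, 211]
  FykIV CTACACGA/2: at [174] ⇒ [176]

Pooled cuts: [5, 13, 32, 51, 65, 73, 78, 92, 99, 112, 125, 131, 141, 158, 164, 167, 176, 190, 202, 211, 228]

Fragments:
  5→13: 8 bp
  13→32: 19 bp
  32→51: 19 bp
  51→65: 14 bp
  65→73: 8 bp
  73→78: 5 bp
  78→92: 14 bp
  92→99: 7 bp
  99→112: 13 bp
  112→125: 13 bp
  125→131: 6 bp
  131→141: 10 bp
  141→158: 17 bp
  158→164: 6 bp
  164→167: 3 bp
  167→176: 9 bp
  176→190: 14 bp
  190→202: 12 bp
  202→211: 9 bp
  211→228: 17 bp
  228→5 (wrap): 233-228+5 = 10 bp

[3,5,6,6,7,8,8,9,9,10,10,12,13,13,14,14,14,17,17,19,19]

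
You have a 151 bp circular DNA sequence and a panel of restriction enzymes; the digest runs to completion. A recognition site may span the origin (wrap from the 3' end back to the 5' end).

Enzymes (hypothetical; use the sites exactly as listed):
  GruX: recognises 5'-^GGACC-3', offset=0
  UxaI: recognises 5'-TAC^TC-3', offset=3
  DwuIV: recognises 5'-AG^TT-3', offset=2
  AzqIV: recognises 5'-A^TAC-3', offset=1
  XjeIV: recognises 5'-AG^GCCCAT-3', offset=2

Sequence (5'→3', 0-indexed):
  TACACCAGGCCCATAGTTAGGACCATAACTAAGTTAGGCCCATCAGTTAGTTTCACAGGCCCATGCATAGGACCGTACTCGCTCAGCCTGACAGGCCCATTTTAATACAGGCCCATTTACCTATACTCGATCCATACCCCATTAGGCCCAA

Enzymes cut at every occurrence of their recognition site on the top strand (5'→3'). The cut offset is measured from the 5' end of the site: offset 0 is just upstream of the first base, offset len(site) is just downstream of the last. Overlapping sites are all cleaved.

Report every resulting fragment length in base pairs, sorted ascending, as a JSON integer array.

[3,3,4,4,5,8,8,8,8,9,9,11,11,13,14,16,17]

Site scan:
  GruX (GGACC, off=0): starts [19, 69] → cuts [19, 69]
  UxaI (TACTC, off=3): starts [75, 123] → cuts [78, 126]
  DwuIV (AGTT, off=2): starts [14, 31, 44, 48] → cuts [16, 33, 46, 50]
  AzqIV (ATAC, off=1): starts [104, 122, 133, 150] → cuts [0, 105, 123, 134]
  XjeIV (AGGCCCAT, off=2): starts [6, 35, 56, 92, 108] → cuts [8, 37, 58, 94, 110]

All cut coordinates (distinct, sorted): [0, 8, 16, 19, 33, 37, 46, 50, 58, 69, 78, 94, 105, 110, 123, 126, 134]

Fragments:
  0→8: 8 bp
  8→16: 8 bp
  16→19: 3 bp
  19→33: 14 bp
  33→37: 4 bp
  37→46: 9 bp
  46→50: 4 bp
  50→58: 8 bp
  58→69: 11 bp
  69→78: 9 bp
  78→94: 16 bp
  94→105: 11 bp
  105→110: 5 bp
  110→123: 13 bp
  123→126: 3 bp
  126→134: 8 bp
  134→0 (wrap): 151-134+0 = 17 bp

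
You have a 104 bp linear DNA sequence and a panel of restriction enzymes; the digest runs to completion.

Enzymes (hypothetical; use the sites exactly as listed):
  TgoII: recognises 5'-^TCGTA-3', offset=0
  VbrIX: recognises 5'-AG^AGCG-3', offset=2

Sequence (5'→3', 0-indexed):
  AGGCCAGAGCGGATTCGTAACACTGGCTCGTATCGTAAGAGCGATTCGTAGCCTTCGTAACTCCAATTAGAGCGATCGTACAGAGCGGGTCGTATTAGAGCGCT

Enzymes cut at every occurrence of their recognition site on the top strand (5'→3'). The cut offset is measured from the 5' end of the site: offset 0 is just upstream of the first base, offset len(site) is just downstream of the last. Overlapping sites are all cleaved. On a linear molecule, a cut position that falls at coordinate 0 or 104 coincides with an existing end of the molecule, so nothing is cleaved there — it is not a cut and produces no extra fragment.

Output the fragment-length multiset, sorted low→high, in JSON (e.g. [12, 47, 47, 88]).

[5,5,6,6,6,7,7,7,8,9,9,13,16]

Site scan:
  TgoII (TCGTA, off=0): starts [14, 27, 32, 45, 54, 75, 89] → cuts [14, 27, 32, 45, 54, 75, 89]
  VbrIX (AGAGCG, off=2): starts [5, 37, 68, 81, 96] → cuts [7, 39, 70, 83, 98]

All cut coordinates (distinct, sorted): [7, 14, 27, 32, 39, 45, 54, 70, 75, 83, 89, 98]

Fragments:
  [0,7): 7 bp
  [7,14): 7 bp
  [14,27): 13 bp
  [27,32): 5 bp
  [32,39): 7 bp
  [39,45): 6 bp
  [45,54): 9 bp
  [54,70): 16 bp
  [70,75): 5 bp
  [75,83): 8 bp
  [83,89): 6 bp
  [89,98): 9 bp
  [98,104): 6 bp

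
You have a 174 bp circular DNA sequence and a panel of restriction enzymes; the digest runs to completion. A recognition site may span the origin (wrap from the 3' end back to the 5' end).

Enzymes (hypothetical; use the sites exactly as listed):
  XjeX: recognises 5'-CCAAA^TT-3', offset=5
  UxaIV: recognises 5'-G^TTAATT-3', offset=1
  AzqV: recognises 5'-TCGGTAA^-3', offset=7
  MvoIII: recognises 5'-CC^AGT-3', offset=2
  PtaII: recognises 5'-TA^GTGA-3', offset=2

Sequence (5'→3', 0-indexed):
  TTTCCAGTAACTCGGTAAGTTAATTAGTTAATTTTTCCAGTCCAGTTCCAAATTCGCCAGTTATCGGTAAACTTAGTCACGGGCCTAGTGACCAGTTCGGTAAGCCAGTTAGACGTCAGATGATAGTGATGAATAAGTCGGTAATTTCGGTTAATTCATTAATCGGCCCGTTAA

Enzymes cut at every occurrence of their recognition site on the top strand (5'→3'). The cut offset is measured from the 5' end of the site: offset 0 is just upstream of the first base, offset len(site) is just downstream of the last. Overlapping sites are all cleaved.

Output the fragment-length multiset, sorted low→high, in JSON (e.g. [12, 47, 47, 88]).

Per-enzyme occurrences:
  XjeX (CCAAATT, off=5): starts [47] → cuts [52]
  UxaIV (GTTAATT, off=1): starts [18, 26, 149, 169] → cuts [19, 27, 150, 170]
  AzqV (TCGGTAA, off=7): starts [11, 63, 96, 137] → cuts [18, 70, 103, 144]
  MvoIII (CCAGT, off=2): starts [3, 36, 41, 56, 91, 104] → cuts [5, 38, 43, 58, 93, 106]
  PtaII (TAGTGA, off=2): starts [85, 123] → cuts [87, 125]

All cut coordinates (distinct, sorted): [5, 18, 19, 27, 38, 43, 52, 58, 70, 87, 93, 103, 106, 125, 144, 150, 170]

Fragments:
  5→18: 13 bp
  18→19: 1 bp
  19→27: 8 bp
  27→38: 11 bp
  38→43: 5 bp
  43→52: 9 bp
  52→58: 6 bp
  58→70: 12 bp
  70→87: 17 bp
  87→93: 6 bp
  93→103: 10 bp
  103→106: 3 bp
  106→125: 19 bp
  125→144: 19 bp
  144→150: 6 bp
  150→170: 20 bp
  170→5 (wrap): 174-170+5 = 9 bp

[1,3,5,6,6,6,8,9,9,10,11,12,13,17,19,19,20]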